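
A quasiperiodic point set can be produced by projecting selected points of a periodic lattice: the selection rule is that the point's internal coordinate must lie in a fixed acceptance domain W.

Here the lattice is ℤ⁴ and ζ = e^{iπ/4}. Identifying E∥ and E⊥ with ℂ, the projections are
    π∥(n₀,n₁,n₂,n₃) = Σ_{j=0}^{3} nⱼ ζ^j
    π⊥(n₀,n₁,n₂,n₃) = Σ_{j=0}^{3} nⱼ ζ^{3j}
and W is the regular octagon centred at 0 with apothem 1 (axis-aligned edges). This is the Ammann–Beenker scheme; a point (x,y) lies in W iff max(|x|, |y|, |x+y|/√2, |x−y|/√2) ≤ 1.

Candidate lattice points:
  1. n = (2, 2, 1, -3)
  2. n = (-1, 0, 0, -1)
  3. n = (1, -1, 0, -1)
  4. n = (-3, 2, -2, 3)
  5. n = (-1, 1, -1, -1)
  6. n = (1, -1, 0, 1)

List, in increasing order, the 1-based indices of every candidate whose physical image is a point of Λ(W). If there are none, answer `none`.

π⊥(n) = n₀ + n₁ζ³ + n₂ζ⁶ + n₃ζ⁹ where ζ = e^{iπ/4}.
candidate 1: n = (2, 2, 1, -3) → π⊥ ≈ (-1.5355, -1.7071); max(|x|,|y|,|x±y|/√2) = 2.2929 > 1 ⇒ ∉ W
candidate 2: n = (-1, 0, 0, -1) → π⊥ ≈ (-1.7071, -0.7071); max(|x|,|y|,|x±y|/√2) = 1.7071 > 1 ⇒ ∉ W
candidate 3: n = (1, -1, 0, -1) → π⊥ ≈ (+1.0000, -1.4142); max(|x|,|y|,|x±y|/√2) = 1.7071 > 1 ⇒ ∉ W
candidate 4: n = (-3, 2, -2, 3) → π⊥ ≈ (-2.2929, +5.5355); max(|x|,|y|,|x±y|/√2) = 5.5355 > 1 ⇒ ∉ W
candidate 5: n = (-1, 1, -1, -1) → π⊥ ≈ (-2.4142, +1.0000); max(|x|,|y|,|x±y|/√2) = 2.4142 > 1 ⇒ ∉ W
candidate 6: n = (1, -1, 0, 1) → π⊥ ≈ (+2.4142, +0.0000); max(|x|,|y|,|x±y|/√2) = 2.4142 > 1 ⇒ ∉ W

none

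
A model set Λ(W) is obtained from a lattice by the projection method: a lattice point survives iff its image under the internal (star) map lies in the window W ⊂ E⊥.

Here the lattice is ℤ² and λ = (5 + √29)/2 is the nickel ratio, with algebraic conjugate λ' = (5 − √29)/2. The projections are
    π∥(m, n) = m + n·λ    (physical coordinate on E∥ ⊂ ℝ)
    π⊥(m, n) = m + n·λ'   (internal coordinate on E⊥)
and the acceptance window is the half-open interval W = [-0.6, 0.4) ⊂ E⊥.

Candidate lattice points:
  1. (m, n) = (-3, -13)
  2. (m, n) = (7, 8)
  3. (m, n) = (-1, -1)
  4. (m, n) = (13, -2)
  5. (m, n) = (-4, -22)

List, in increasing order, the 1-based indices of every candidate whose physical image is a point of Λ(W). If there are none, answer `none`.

1, 5

Compute λ' = (5−√29)/2 = -0.192582, so π⊥(m,n) = m -0.192582·n.
candidate 1: (m,n)=(-3,-13) → π∥ = -3-13·λ ≈ -70.503571, π⊥ = -3-13·λ' ≈ -0.496429 ∈ [-0.6, 0.4) ⇒ IN Λ
candidate 2: (m,n)=(7,8) → π∥ = 7+8·λ ≈ 48.540659, π⊥ = 7+8·λ' ≈ 5.459341 ∉ [-0.6, 0.4) ⇒ out
candidate 3: (m,n)=(-1,-1) → π∥ = -1-1·λ ≈ -6.192582, π⊥ = -1-1·λ' ≈ -0.807418 ∉ [-0.6, 0.4) ⇒ out
candidate 4: (m,n)=(13,-2) → π∥ = 13-2·λ ≈ 2.614835, π⊥ = 13-2·λ' ≈ 13.385165 ∉ [-0.6, 0.4) ⇒ out
candidate 5: (m,n)=(-4,-22) → π∥ = -4-22·λ ≈ -118.236813, π⊥ = -4-22·λ' ≈ 0.236813 ∈ [-0.6, 0.4) ⇒ IN Λ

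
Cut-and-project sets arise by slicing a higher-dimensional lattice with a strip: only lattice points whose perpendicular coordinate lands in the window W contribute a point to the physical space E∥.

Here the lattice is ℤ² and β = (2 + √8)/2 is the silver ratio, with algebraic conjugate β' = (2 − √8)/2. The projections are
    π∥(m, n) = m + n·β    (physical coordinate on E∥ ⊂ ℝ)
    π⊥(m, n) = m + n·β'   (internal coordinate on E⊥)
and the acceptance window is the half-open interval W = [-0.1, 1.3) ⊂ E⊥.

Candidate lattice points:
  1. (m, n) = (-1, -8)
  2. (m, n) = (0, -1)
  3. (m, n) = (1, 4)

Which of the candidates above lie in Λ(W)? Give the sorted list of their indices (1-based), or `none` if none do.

β' = (2−√8)/2 ≈ -0.4142.
[1] lift (-1,-8): star map gives 2.3137; window check -0.1 ≤ 2.3137 < 1.3 is false → out
[2] lift (0,-1): star map gives 0.4142; window check -0.1 ≤ 0.4142 < 1.3 is true → IN Λ
[3] lift (1,4): star map gives -0.6569; window check -0.1 ≤ -0.6569 < 1.3 is false → out

2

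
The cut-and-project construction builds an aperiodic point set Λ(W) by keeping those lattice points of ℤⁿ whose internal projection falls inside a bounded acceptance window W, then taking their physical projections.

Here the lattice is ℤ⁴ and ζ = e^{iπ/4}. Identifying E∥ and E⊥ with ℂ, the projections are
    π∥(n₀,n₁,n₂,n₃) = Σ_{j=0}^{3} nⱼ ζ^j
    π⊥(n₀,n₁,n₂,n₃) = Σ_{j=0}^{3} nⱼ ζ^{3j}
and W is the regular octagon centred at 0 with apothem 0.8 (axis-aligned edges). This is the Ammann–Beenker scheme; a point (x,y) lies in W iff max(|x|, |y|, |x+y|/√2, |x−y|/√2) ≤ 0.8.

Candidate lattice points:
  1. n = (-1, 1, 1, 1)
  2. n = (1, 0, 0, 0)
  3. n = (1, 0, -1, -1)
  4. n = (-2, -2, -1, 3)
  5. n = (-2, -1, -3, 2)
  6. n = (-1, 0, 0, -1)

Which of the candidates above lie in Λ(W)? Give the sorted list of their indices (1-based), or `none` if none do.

With ζ = e^{iπ/4} the internal vectors are ζ^0,ζ^3,ζ^6,ζ^9.
#1 (-1, 1, 1, 1): internal (-1.000000, 0.414214); octagon support 1.000000 vs apothem 0.8 → ∉ W
#2 (1, 0, 0, 0): internal (1.000000, 0.000000); octagon support 1.000000 vs apothem 0.8 → ∉ W
#3 (1, 0, -1, -1): internal (0.292893, 0.292893); octagon support 0.414214 vs apothem 0.8 → ∈ W
#4 (-2, -2, -1, 3): internal (1.535534, 1.707107); octagon support 2.292893 vs apothem 0.8 → ∉ W
#5 (-2, -1, -3, 2): internal (0.121320, 3.707107); octagon support 3.707107 vs apothem 0.8 → ∉ W
#6 (-1, 0, 0, -1): internal (-1.707107, -0.707107); octagon support 1.707107 vs apothem 0.8 → ∉ W

3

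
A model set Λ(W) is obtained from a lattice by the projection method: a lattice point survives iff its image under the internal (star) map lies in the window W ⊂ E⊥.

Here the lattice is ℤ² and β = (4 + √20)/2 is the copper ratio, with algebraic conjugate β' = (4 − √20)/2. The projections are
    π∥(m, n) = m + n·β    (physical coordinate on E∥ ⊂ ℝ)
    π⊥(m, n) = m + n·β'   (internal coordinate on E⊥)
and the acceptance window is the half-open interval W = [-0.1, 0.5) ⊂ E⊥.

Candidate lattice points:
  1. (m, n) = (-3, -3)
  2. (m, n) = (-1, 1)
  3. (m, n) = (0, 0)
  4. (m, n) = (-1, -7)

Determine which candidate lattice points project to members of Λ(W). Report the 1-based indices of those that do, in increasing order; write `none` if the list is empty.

β' = (4−√20)/2 ≈ -0.236068.
[1] lift (-3,-3): star map gives -2.291796; window check -0.1 ≤ -2.291796 < 0.5 is false → out
[2] lift (-1,1): star map gives -1.236068; window check -0.1 ≤ -1.236068 < 0.5 is false → out
[3] lift (0,0): star map gives 0.000000; window check -0.1 ≤ 0.000000 < 0.5 is true → IN Λ
[4] lift (-1,-7): star map gives 0.652476; window check -0.1 ≤ 0.652476 < 0.5 is false → out

3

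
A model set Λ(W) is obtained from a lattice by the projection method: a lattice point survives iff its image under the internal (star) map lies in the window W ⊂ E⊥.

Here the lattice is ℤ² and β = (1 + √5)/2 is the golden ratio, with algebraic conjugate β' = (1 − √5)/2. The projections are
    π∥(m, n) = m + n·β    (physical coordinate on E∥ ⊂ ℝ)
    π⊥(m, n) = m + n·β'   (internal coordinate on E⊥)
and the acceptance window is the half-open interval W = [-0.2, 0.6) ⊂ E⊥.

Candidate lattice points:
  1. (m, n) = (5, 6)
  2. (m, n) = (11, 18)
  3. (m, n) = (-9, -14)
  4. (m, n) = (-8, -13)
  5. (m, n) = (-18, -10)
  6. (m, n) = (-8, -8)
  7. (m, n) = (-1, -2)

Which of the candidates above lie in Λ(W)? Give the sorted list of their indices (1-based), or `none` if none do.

Compute β' = (1−√5)/2 = -0.618034, so π⊥(m,n) = m -0.618034·n.
candidate 1: (m,n)=(5,6) → π∥ = 5+6·β ≈ 14.708204, π⊥ = 5+6·β' ≈ 1.291796 ∉ [-0.2, 0.6) ⇒ out
candidate 2: (m,n)=(11,18) → π∥ = 11+18·β ≈ 40.124612, π⊥ = 11+18·β' ≈ -0.124612 ∈ [-0.2, 0.6) ⇒ IN Λ
candidate 3: (m,n)=(-9,-14) → π∥ = -9-14·β ≈ -31.652476, π⊥ = -9-14·β' ≈ -0.347524 ∉ [-0.2, 0.6) ⇒ out
candidate 4: (m,n)=(-8,-13) → π∥ = -8-13·β ≈ -29.034442, π⊥ = -8-13·β' ≈ 0.034442 ∈ [-0.2, 0.6) ⇒ IN Λ
candidate 5: (m,n)=(-18,-10) → π∥ = -18-10·β ≈ -34.180340, π⊥ = -18-10·β' ≈ -11.819660 ∉ [-0.2, 0.6) ⇒ out
candidate 6: (m,n)=(-8,-8) → π∥ = -8-8·β ≈ -20.944272, π⊥ = -8-8·β' ≈ -3.055728 ∉ [-0.2, 0.6) ⇒ out
candidate 7: (m,n)=(-1,-2) → π∥ = -1-2·β ≈ -4.236068, π⊥ = -1-2·β' ≈ 0.236068 ∈ [-0.2, 0.6) ⇒ IN Λ

2, 4, 7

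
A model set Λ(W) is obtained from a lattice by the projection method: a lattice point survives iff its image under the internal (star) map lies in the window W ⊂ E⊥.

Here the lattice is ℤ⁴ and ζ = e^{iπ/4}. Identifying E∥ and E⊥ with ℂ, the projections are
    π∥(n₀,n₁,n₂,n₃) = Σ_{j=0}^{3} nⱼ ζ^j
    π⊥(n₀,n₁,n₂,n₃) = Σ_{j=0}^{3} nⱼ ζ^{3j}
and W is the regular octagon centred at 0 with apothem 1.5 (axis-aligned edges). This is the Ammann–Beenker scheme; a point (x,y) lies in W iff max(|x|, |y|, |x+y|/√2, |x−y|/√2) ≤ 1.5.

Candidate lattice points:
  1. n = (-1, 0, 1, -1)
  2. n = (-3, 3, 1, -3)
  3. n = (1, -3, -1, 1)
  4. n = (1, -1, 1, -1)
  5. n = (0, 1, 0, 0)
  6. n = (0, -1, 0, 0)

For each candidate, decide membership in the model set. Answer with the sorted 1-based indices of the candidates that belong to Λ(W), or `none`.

5, 6

π⊥(n) = n₀ + n₁ζ³ + n₂ζ⁶ + n₃ζ⁹ where ζ = e^{iπ/4}.
#1 (-1, 0, 1, -1): internal (-1.7071, -1.7071); octagon support 2.4142 vs apothem 1.5 → ∉ W
#2 (-3, 3, 1, -3): internal (-7.2426, -1.0000); octagon support 7.2426 vs apothem 1.5 → ∉ W
#3 (1, -3, -1, 1): internal (3.8284, -0.4142); octagon support 3.8284 vs apothem 1.5 → ∉ W
#4 (1, -1, 1, -1): internal (1.0000, -2.4142); octagon support 2.4142 vs apothem 1.5 → ∉ W
#5 (0, 1, 0, 0): internal (-0.7071, 0.7071); octagon support 1.0000 vs apothem 1.5 → ∈ W
#6 (0, -1, 0, 0): internal (0.7071, -0.7071); octagon support 1.0000 vs apothem 1.5 → ∈ W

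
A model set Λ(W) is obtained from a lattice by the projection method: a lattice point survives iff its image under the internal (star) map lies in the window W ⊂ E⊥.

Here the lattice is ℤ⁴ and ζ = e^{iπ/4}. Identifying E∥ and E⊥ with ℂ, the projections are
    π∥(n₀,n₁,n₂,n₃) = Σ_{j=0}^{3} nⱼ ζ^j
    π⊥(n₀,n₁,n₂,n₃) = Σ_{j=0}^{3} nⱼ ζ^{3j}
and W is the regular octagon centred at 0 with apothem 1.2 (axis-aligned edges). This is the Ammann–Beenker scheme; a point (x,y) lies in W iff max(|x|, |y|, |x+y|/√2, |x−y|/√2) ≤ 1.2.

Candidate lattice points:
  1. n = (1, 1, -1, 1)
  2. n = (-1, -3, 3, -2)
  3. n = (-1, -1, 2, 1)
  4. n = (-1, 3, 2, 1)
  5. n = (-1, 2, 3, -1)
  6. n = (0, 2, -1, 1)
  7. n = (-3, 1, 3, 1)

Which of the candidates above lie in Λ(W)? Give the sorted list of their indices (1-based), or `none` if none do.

none

π⊥(n) = n₀ + n₁ζ³ + n₂ζ⁶ + n₃ζ⁹ where ζ = e^{iπ/4}.
candidate 1: n = (1, 1, -1, 1) → π⊥ ≈ (+1.000000, +2.414214); max(|x|,|y|,|x±y|/√2) = 2.414214 > 1.2 ⇒ ∉ W
candidate 2: n = (-1, -3, 3, -2) → π⊥ ≈ (-0.292893, -6.535534); max(|x|,|y|,|x±y|/√2) = 6.535534 > 1.2 ⇒ ∉ W
candidate 3: n = (-1, -1, 2, 1) → π⊥ ≈ (+0.414214, -2.000000); max(|x|,|y|,|x±y|/√2) = 2.000000 > 1.2 ⇒ ∉ W
candidate 4: n = (-1, 3, 2, 1) → π⊥ ≈ (-2.414214, +0.828427); max(|x|,|y|,|x±y|/√2) = 2.414214 > 1.2 ⇒ ∉ W
candidate 5: n = (-1, 2, 3, -1) → π⊥ ≈ (-3.121320, -2.292893); max(|x|,|y|,|x±y|/√2) = 3.828427 > 1.2 ⇒ ∉ W
candidate 6: n = (0, 2, -1, 1) → π⊥ ≈ (-0.707107, +3.121320); max(|x|,|y|,|x±y|/√2) = 3.121320 > 1.2 ⇒ ∉ W
candidate 7: n = (-3, 1, 3, 1) → π⊥ ≈ (-3.000000, -1.585786); max(|x|,|y|,|x±y|/√2) = 3.242641 > 1.2 ⇒ ∉ W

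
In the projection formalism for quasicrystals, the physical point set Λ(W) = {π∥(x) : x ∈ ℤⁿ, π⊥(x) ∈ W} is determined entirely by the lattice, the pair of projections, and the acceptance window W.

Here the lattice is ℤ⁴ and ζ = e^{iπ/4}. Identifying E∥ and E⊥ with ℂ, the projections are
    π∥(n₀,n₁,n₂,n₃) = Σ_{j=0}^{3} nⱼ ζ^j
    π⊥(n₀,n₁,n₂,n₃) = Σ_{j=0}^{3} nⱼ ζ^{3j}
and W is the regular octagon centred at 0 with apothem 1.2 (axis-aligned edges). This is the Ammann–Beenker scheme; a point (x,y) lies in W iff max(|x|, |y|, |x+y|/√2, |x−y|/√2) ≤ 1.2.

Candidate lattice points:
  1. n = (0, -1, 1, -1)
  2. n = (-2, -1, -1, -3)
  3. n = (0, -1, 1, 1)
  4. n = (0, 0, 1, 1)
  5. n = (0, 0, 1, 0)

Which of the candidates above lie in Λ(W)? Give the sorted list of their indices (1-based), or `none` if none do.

4, 5

With ζ = e^{iπ/4} the internal vectors are ζ^0,ζ^3,ζ^6,ζ^9.
#1 (0, -1, 1, -1): internal (0.000000, -2.414214); octagon support 2.414214 vs apothem 1.2 → ∉ W
#2 (-2, -1, -1, -3): internal (-3.414214, -1.828427); octagon support 3.707107 vs apothem 1.2 → ∉ W
#3 (0, -1, 1, 1): internal (1.414214, -1.000000); octagon support 1.707107 vs apothem 1.2 → ∉ W
#4 (0, 0, 1, 1): internal (0.707107, -0.292893); octagon support 0.707107 vs apothem 1.2 → ∈ W
#5 (0, 0, 1, 0): internal (0.000000, -1.000000); octagon support 1.000000 vs apothem 1.2 → ∈ W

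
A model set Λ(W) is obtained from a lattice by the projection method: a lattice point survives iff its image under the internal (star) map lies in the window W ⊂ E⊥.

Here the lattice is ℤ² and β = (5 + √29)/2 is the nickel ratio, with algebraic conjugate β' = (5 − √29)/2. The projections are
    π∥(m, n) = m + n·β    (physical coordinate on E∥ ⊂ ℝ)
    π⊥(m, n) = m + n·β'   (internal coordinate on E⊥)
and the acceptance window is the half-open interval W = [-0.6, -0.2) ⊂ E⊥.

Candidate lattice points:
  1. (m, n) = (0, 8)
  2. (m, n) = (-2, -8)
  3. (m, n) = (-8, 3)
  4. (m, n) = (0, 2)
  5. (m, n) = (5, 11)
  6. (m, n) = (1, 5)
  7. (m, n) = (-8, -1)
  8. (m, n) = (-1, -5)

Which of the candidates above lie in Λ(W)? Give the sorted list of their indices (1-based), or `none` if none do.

Numerically β ≈ 5.1926 and β' = −1/β ≈ -0.1926.
#1 (0,8): internal coord 0 + (8)·β' = -1.5407; -1.5407 ∉ [-0.6, -0.2) → out
#2 (-2,-8): internal coord -2 + (-8)·β' = -0.4593; -0.4593 ∈ [-0.6, -0.2) → IN Λ
#3 (-8,3): internal coord -8 + (3)·β' = -8.5777; -8.5777 ∉ [-0.6, -0.2) → out
#4 (0,2): internal coord 0 + (2)·β' = -0.3852; -0.3852 ∈ [-0.6, -0.2) → IN Λ
#5 (5,11): internal coord 5 + (11)·β' = +2.8816; +2.8816 ∉ [-0.6, -0.2) → out
#6 (1,5): internal coord 1 + (5)·β' = +0.0371; +0.0371 ∉ [-0.6, -0.2) → out
#7 (-8,-1): internal coord -8 + (-1)·β' = -7.8074; -7.8074 ∉ [-0.6, -0.2) → out
#8 (-1,-5): internal coord -1 + (-5)·β' = -0.0371; -0.0371 ∉ [-0.6, -0.2) → out

2, 4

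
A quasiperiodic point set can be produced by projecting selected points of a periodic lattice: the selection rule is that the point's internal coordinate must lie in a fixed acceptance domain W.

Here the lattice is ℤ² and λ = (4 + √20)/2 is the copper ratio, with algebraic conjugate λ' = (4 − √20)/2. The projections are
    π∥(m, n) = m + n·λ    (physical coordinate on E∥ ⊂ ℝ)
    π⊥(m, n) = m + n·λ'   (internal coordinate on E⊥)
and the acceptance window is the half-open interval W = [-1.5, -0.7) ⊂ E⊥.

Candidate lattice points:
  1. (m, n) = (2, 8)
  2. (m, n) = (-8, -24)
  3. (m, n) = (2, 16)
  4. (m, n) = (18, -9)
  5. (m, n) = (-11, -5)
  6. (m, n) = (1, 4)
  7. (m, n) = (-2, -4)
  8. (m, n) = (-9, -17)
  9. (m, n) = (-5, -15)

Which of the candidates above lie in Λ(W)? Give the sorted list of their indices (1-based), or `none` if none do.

7, 9

λ' = (4−√20)/2 ≈ -0.2361.
candidate 1: (m,n)=(2,8) → π∥ = 2+8·λ ≈ 35.8885, π⊥ = 2+8·λ' ≈ 0.1115 ∉ [-1.5, -0.7) ⇒ out
candidate 2: (m,n)=(-8,-24) → π∥ = -8-24·λ ≈ -109.6656, π⊥ = -8-24·λ' ≈ -2.3344 ∉ [-1.5, -0.7) ⇒ out
candidate 3: (m,n)=(2,16) → π∥ = 2+16·λ ≈ 69.7771, π⊥ = 2+16·λ' ≈ -1.7771 ∉ [-1.5, -0.7) ⇒ out
candidate 4: (m,n)=(18,-9) → π∥ = 18-9·λ ≈ -20.1246, π⊥ = 18-9·λ' ≈ 20.1246 ∉ [-1.5, -0.7) ⇒ out
candidate 5: (m,n)=(-11,-5) → π∥ = -11-5·λ ≈ -32.1803, π⊥ = -11-5·λ' ≈ -9.8197 ∉ [-1.5, -0.7) ⇒ out
candidate 6: (m,n)=(1,4) → π∥ = 1+4·λ ≈ 17.9443, π⊥ = 1+4·λ' ≈ 0.0557 ∉ [-1.5, -0.7) ⇒ out
candidate 7: (m,n)=(-2,-4) → π∥ = -2-4·λ ≈ -18.9443, π⊥ = -2-4·λ' ≈ -1.0557 ∈ [-1.5, -0.7) ⇒ IN Λ
candidate 8: (m,n)=(-9,-17) → π∥ = -9-17·λ ≈ -81.0132, π⊥ = -9-17·λ' ≈ -4.9868 ∉ [-1.5, -0.7) ⇒ out
candidate 9: (m,n)=(-5,-15) → π∥ = -5-15·λ ≈ -68.5410, π⊥ = -5-15·λ' ≈ -1.4590 ∈ [-1.5, -0.7) ⇒ IN Λ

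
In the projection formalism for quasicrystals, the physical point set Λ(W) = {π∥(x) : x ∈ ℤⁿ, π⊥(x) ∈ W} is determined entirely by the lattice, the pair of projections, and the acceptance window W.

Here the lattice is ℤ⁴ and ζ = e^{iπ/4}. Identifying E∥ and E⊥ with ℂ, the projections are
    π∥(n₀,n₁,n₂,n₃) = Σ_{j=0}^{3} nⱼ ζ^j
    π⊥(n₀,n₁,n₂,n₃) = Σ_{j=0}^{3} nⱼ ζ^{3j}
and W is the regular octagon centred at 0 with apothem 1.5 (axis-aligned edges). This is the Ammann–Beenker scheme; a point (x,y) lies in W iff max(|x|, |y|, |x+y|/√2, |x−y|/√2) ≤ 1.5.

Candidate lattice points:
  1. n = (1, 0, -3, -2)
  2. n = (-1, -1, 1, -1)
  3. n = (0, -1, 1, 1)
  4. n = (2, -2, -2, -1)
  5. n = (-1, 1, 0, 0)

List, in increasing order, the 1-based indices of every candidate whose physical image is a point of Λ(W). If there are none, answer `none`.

none

With ζ = e^{iπ/4} the internal vectors are ζ^0,ζ^3,ζ^6,ζ^9.
candidate 1: n = (1, 0, -3, -2) → π⊥ ≈ (-0.414214, +1.585786); max(|x|,|y|,|x±y|/√2) = 1.585786 > 1.5 ⇒ ∉ W
candidate 2: n = (-1, -1, 1, -1) → π⊥ ≈ (-1.000000, -2.414214); max(|x|,|y|,|x±y|/√2) = 2.414214 > 1.5 ⇒ ∉ W
candidate 3: n = (0, -1, 1, 1) → π⊥ ≈ (+1.414214, -1.000000); max(|x|,|y|,|x±y|/√2) = 1.707107 > 1.5 ⇒ ∉ W
candidate 4: n = (2, -2, -2, -1) → π⊥ ≈ (+2.707107, -0.121320); max(|x|,|y|,|x±y|/√2) = 2.707107 > 1.5 ⇒ ∉ W
candidate 5: n = (-1, 1, 0, 0) → π⊥ ≈ (-1.707107, +0.707107); max(|x|,|y|,|x±y|/√2) = 1.707107 > 1.5 ⇒ ∉ W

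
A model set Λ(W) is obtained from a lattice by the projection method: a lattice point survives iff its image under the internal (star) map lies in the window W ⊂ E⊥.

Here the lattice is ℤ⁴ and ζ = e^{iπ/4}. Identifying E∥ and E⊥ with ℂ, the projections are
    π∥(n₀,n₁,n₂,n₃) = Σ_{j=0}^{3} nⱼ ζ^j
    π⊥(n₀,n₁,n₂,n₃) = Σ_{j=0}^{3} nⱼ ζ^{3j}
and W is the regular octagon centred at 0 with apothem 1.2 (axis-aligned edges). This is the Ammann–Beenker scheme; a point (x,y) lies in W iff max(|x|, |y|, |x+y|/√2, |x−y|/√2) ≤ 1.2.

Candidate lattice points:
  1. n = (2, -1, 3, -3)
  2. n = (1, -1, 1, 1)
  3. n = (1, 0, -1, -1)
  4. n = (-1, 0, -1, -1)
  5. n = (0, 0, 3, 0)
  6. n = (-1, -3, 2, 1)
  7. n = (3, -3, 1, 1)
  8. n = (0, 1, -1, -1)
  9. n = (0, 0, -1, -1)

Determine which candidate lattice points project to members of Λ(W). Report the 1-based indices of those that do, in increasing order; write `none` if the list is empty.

Internal map: ζ^{3j} for j=0..3 gives (1,0), (−√2/2,√2/2), (0,−1), (√2/2,√2/2).
#1 (2, -1, 3, -3): internal (0.5858, -5.8284); octagon support 5.8284 vs apothem 1.2 → ∉ W
#2 (1, -1, 1, 1): internal (2.4142, -1.0000); octagon support 2.4142 vs apothem 1.2 → ∉ W
#3 (1, 0, -1, -1): internal (0.2929, 0.2929); octagon support 0.4142 vs apothem 1.2 → ∈ W
#4 (-1, 0, -1, -1): internal (-1.7071, 0.2929); octagon support 1.7071 vs apothem 1.2 → ∉ W
#5 (0, 0, 3, 0): internal (0.0000, -3.0000); octagon support 3.0000 vs apothem 1.2 → ∉ W
#6 (-1, -3, 2, 1): internal (1.8284, -3.4142); octagon support 3.7071 vs apothem 1.2 → ∉ W
#7 (3, -3, 1, 1): internal (5.8284, -2.4142); octagon support 5.8284 vs apothem 1.2 → ∉ W
#8 (0, 1, -1, -1): internal (-1.4142, 1.0000); octagon support 1.7071 vs apothem 1.2 → ∉ W
#9 (0, 0, -1, -1): internal (-0.7071, 0.2929); octagon support 0.7071 vs apothem 1.2 → ∈ W

3, 9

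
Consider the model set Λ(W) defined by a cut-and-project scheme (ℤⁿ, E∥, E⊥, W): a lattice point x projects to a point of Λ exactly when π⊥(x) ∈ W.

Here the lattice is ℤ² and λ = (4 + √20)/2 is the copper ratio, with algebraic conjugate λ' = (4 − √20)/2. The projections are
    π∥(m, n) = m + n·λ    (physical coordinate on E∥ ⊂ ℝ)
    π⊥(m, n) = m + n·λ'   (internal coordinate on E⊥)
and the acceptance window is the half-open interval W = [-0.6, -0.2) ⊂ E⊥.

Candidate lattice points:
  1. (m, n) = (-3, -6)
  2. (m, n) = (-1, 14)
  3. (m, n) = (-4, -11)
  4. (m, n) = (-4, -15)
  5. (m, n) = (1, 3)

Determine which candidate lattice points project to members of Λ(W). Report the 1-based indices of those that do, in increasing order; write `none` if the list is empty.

λ' = (4−√20)/2 ≈ -0.236068.
#1 (-3,-6): internal coord -3 + (-6)·λ' = -1.583592; -1.583592 ∉ [-0.6, -0.2) → out
#2 (-1,14): internal coord -1 + (14)·λ' = -4.304952; -4.304952 ∉ [-0.6, -0.2) → out
#3 (-4,-11): internal coord -4 + (-11)·λ' = -1.403252; -1.403252 ∉ [-0.6, -0.2) → out
#4 (-4,-15): internal coord -4 + (-15)·λ' = -0.458980; -0.458980 ∈ [-0.6, -0.2) → IN Λ
#5 (1,3): internal coord 1 + (3)·λ' = +0.291796; +0.291796 ∉ [-0.6, -0.2) → out

4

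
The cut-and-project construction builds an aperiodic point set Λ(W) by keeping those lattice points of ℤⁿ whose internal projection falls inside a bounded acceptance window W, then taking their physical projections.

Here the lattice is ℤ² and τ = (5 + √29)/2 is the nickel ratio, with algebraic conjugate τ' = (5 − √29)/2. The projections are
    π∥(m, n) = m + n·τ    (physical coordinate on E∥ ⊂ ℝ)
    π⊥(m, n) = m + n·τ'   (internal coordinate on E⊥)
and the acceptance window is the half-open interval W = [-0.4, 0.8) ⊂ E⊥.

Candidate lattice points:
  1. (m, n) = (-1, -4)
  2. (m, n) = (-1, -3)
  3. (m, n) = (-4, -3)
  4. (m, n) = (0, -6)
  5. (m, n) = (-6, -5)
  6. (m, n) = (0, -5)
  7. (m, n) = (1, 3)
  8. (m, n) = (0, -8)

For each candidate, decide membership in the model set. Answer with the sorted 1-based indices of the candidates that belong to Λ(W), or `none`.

1, 7

Numerically τ ≈ 5.192582 and τ' = −1/τ ≈ -0.192582.
[1] lift (-1,-4): star map gives -0.229670; window check -0.4 ≤ -0.229670 < 0.8 is true → IN Λ
[2] lift (-1,-3): star map gives -0.422253; window check -0.4 ≤ -0.422253 < 0.8 is false → out
[3] lift (-4,-3): star map gives -3.422253; window check -0.4 ≤ -3.422253 < 0.8 is false → out
[4] lift (0,-6): star map gives 1.155494; window check -0.4 ≤ 1.155494 < 0.8 is false → out
[5] lift (-6,-5): star map gives -5.037088; window check -0.4 ≤ -5.037088 < 0.8 is false → out
[6] lift (0,-5): star map gives 0.962912; window check -0.4 ≤ 0.962912 < 0.8 is false → out
[7] lift (1,3): star map gives 0.422253; window check -0.4 ≤ 0.422253 < 0.8 is true → IN Λ
[8] lift (0,-8): star map gives 1.540659; window check -0.4 ≤ 1.540659 < 0.8 is false → out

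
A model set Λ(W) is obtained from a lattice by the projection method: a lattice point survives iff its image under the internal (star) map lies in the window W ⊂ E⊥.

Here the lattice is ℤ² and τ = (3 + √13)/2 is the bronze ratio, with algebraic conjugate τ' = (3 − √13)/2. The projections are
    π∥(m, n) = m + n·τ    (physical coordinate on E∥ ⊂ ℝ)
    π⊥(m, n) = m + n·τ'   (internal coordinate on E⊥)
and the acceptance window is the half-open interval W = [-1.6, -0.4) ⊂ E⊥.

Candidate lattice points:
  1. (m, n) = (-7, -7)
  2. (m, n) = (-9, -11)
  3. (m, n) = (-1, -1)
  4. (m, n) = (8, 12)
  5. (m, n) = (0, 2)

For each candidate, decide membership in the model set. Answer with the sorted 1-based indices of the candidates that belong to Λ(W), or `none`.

Compute τ' = (3−√13)/2 = -0.302776, so π⊥(m,n) = m -0.302776·n.
[1] lift (-7,-7): star map gives -4.880571; window check -1.6 ≤ -4.880571 < -0.4 is false → out
[2] lift (-9,-11): star map gives -5.669468; window check -1.6 ≤ -5.669468 < -0.4 is false → out
[3] lift (-1,-1): star map gives -0.697224; window check -1.6 ≤ -0.697224 < -0.4 is true → IN Λ
[4] lift (8,12): star map gives 4.366692; window check -1.6 ≤ 4.366692 < -0.4 is false → out
[5] lift (0,2): star map gives -0.605551; window check -1.6 ≤ -0.605551 < -0.4 is true → IN Λ

3, 5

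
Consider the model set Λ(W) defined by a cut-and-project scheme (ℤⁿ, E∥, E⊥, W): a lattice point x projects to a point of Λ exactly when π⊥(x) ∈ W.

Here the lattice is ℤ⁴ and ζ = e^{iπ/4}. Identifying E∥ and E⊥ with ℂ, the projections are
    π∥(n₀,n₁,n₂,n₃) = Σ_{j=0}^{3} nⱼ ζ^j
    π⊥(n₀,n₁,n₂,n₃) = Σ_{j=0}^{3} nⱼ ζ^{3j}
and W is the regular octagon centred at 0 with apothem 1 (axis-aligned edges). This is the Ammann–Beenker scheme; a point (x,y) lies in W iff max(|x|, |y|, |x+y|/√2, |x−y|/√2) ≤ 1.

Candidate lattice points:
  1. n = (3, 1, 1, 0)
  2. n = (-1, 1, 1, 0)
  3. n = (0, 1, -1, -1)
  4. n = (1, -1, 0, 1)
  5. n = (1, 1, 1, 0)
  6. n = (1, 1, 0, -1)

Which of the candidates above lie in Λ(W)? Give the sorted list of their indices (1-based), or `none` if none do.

5, 6

Internal map: ζ^{3j} for j=0..3 gives (1,0), (−√2/2,√2/2), (0,−1), (√2/2,√2/2).
#1 (3, 1, 1, 0): internal (2.292893, -0.292893); octagon support 2.292893 vs apothem 1 → ∉ W
#2 (-1, 1, 1, 0): internal (-1.707107, -0.292893); octagon support 1.707107 vs apothem 1 → ∉ W
#3 (0, 1, -1, -1): internal (-1.414214, 1.000000); octagon support 1.707107 vs apothem 1 → ∉ W
#4 (1, -1, 0, 1): internal (2.414214, 0.000000); octagon support 2.414214 vs apothem 1 → ∉ W
#5 (1, 1, 1, 0): internal (0.292893, -0.292893); octagon support 0.414214 vs apothem 1 → ∈ W
#6 (1, 1, 0, -1): internal (-0.414214, 0.000000); octagon support 0.414214 vs apothem 1 → ∈ W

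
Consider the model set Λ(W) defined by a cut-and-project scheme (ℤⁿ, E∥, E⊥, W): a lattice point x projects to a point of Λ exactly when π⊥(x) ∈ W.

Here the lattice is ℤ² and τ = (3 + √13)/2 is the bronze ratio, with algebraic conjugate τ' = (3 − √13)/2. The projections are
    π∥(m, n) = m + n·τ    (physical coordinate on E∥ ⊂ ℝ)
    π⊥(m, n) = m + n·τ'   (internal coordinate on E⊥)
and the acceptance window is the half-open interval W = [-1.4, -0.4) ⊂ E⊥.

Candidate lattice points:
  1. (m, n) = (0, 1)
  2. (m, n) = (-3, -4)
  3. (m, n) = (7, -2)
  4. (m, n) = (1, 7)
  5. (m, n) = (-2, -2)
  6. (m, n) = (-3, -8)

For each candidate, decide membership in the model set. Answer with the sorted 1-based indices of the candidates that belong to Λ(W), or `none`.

Compute τ' = (3−√13)/2 = -0.3028, so π⊥(m,n) = m -0.3028·n.
#1 (0,1): internal coord 0 + (1)·τ' = -0.3028; -0.3028 ∉ [-1.4, -0.4) → out
#2 (-3,-4): internal coord -3 + (-4)·τ' = -1.7889; -1.7889 ∉ [-1.4, -0.4) → out
#3 (7,-2): internal coord 7 + (-2)·τ' = +7.6056; +7.6056 ∉ [-1.4, -0.4) → out
#4 (1,7): internal coord 1 + (7)·τ' = -1.1194; -1.1194 ∈ [-1.4, -0.4) → IN Λ
#5 (-2,-2): internal coord -2 + (-2)·τ' = -1.3944; -1.3944 ∈ [-1.4, -0.4) → IN Λ
#6 (-3,-8): internal coord -3 + (-8)·τ' = -0.5778; -0.5778 ∈ [-1.4, -0.4) → IN Λ

4, 5, 6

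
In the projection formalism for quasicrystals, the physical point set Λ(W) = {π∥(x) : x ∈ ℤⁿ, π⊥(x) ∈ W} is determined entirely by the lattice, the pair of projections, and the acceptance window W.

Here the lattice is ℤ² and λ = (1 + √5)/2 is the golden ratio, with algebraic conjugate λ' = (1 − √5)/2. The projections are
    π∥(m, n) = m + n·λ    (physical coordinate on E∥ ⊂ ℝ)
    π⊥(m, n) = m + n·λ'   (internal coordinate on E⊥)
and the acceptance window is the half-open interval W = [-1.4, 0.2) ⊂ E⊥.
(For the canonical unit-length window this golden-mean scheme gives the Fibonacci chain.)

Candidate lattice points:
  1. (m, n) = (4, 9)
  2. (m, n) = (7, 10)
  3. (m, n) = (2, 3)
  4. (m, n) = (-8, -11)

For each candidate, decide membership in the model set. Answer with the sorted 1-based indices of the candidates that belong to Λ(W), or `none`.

3, 4

Compute λ' = (1−√5)/2 = -0.61803, so π⊥(m,n) = m -0.61803·n.
candidate 1: (m,n)=(4,9) → π∥ = 4+9·λ ≈ 18.56231, π⊥ = 4+9·λ' ≈ -1.56231 ∉ [-1.4, 0.2) ⇒ out
candidate 2: (m,n)=(7,10) → π∥ = 7+10·λ ≈ 23.18034, π⊥ = 7+10·λ' ≈ 0.81966 ∉ [-1.4, 0.2) ⇒ out
candidate 3: (m,n)=(2,3) → π∥ = 2+3·λ ≈ 6.85410, π⊥ = 2+3·λ' ≈ 0.14590 ∈ [-1.4, 0.2) ⇒ IN Λ
candidate 4: (m,n)=(-8,-11) → π∥ = -8-11·λ ≈ -25.79837, π⊥ = -8-11·λ' ≈ -1.20163 ∈ [-1.4, 0.2) ⇒ IN Λ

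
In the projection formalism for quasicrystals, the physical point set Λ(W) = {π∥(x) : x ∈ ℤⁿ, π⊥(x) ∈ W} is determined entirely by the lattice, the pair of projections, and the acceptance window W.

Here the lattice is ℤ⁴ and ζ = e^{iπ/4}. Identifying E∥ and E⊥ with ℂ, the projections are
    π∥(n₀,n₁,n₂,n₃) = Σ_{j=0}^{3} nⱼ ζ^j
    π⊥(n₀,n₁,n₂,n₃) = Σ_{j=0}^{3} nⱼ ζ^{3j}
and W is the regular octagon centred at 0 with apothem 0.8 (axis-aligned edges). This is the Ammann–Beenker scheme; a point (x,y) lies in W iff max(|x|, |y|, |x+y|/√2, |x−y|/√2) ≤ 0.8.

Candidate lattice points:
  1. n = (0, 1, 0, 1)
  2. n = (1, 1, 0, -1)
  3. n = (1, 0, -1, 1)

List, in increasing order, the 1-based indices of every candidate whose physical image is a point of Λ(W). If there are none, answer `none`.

Internal map: ζ^{3j} for j=0..3 gives (1,0), (−√2/2,√2/2), (0,−1), (√2/2,√2/2).
#1 (0, 1, 0, 1): internal (0.00000, 1.41421); octagon support 1.41421 vs apothem 0.8 → ∉ W
#2 (1, 1, 0, -1): internal (-0.41421, 0.00000); octagon support 0.41421 vs apothem 0.8 → ∈ W
#3 (1, 0, -1, 1): internal (1.70711, 1.70711); octagon support 2.41421 vs apothem 0.8 → ∉ W

2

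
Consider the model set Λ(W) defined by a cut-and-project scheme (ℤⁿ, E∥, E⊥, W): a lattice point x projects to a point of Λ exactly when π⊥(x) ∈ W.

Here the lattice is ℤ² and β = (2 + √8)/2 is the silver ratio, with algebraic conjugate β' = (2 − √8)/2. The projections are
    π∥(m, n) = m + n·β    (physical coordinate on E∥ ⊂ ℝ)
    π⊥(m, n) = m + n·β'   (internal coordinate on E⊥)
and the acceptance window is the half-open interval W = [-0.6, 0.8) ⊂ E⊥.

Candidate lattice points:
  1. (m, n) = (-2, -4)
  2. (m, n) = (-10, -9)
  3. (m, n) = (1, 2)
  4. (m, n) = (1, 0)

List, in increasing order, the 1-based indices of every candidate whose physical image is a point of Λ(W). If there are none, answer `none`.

1, 3

Numerically β ≈ 2.4142 and β' = −1/β ≈ -0.4142.
candidate 1: (m,n)=(-2,-4) → π∥ = -2-4·β ≈ -11.6569, π⊥ = -2-4·β' ≈ -0.3431 ∈ [-0.6, 0.8) ⇒ IN Λ
candidate 2: (m,n)=(-10,-9) → π∥ = -10-9·β ≈ -31.7279, π⊥ = -10-9·β' ≈ -6.2721 ∉ [-0.6, 0.8) ⇒ out
candidate 3: (m,n)=(1,2) → π∥ = 1+2·β ≈ 5.8284, π⊥ = 1+2·β' ≈ 0.1716 ∈ [-0.6, 0.8) ⇒ IN Λ
candidate 4: (m,n)=(1,0) → π∥ = 1+0·β ≈ 1.0000, π⊥ = 1+0·β' ≈ 1.0000 ∉ [-0.6, 0.8) ⇒ out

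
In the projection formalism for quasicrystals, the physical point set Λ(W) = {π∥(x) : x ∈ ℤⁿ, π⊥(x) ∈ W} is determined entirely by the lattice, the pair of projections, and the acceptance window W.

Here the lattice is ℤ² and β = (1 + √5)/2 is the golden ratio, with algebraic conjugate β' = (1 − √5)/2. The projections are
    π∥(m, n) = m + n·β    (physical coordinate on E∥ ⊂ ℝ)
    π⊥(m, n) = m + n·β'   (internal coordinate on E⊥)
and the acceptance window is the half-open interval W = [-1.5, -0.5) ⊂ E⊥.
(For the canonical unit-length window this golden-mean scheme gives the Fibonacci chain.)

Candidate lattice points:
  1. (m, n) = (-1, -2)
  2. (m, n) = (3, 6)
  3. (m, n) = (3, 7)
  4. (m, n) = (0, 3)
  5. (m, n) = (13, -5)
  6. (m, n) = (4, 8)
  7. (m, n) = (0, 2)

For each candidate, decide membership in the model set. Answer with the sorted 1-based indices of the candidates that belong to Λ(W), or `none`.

2, 3, 6, 7

Numerically β ≈ 1.61803 and β' = −1/β ≈ -0.61803.
candidate 1: (m,n)=(-1,-2) → π∥ = -1-2·β ≈ -4.23607, π⊥ = -1-2·β' ≈ 0.23607 ∉ [-1.5, -0.5) ⇒ out
candidate 2: (m,n)=(3,6) → π∥ = 3+6·β ≈ 12.70820, π⊥ = 3+6·β' ≈ -0.70820 ∈ [-1.5, -0.5) ⇒ IN Λ
candidate 3: (m,n)=(3,7) → π∥ = 3+7·β ≈ 14.32624, π⊥ = 3+7·β' ≈ -1.32624 ∈ [-1.5, -0.5) ⇒ IN Λ
candidate 4: (m,n)=(0,3) → π∥ = 0+3·β ≈ 4.85410, π⊥ = 0+3·β' ≈ -1.85410 ∉ [-1.5, -0.5) ⇒ out
candidate 5: (m,n)=(13,-5) → π∥ = 13-5·β ≈ 4.90983, π⊥ = 13-5·β' ≈ 16.09017 ∉ [-1.5, -0.5) ⇒ out
candidate 6: (m,n)=(4,8) → π∥ = 4+8·β ≈ 16.94427, π⊥ = 4+8·β' ≈ -0.94427 ∈ [-1.5, -0.5) ⇒ IN Λ
candidate 7: (m,n)=(0,2) → π∥ = 0+2·β ≈ 3.23607, π⊥ = 0+2·β' ≈ -1.23607 ∈ [-1.5, -0.5) ⇒ IN Λ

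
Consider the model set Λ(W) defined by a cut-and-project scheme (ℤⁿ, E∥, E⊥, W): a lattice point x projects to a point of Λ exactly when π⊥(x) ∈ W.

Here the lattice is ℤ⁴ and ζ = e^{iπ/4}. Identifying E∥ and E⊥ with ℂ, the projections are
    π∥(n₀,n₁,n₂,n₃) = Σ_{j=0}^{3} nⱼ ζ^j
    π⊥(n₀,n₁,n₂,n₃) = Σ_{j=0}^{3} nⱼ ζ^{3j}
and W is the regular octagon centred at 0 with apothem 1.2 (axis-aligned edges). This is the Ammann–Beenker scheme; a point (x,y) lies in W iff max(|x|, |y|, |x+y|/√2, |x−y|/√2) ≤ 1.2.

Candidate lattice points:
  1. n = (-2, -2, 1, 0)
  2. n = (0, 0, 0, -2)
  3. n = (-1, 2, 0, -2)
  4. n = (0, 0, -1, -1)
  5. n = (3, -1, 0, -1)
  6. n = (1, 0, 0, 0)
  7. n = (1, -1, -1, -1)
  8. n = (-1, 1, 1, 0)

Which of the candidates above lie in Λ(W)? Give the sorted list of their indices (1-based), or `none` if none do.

4, 6, 7

Internal map: ζ^{3j} for j=0..3 gives (1,0), (−√2/2,√2/2), (0,−1), (√2/2,√2/2).
#1 (-2, -2, 1, 0): internal (-0.58579, -2.41421); octagon support 2.41421 vs apothem 1.2 → ∉ W
#2 (0, 0, 0, -2): internal (-1.41421, -1.41421); octagon support 2.00000 vs apothem 1.2 → ∉ W
#3 (-1, 2, 0, -2): internal (-3.82843, 0.00000); octagon support 3.82843 vs apothem 1.2 → ∉ W
#4 (0, 0, -1, -1): internal (-0.70711, 0.29289); octagon support 0.70711 vs apothem 1.2 → ∈ W
#5 (3, -1, 0, -1): internal (3.00000, -1.41421); octagon support 3.12132 vs apothem 1.2 → ∉ W
#6 (1, 0, 0, 0): internal (1.00000, 0.00000); octagon support 1.00000 vs apothem 1.2 → ∈ W
#7 (1, -1, -1, -1): internal (1.00000, -0.41421); octagon support 1.00000 vs apothem 1.2 → ∈ W
#8 (-1, 1, 1, 0): internal (-1.70711, -0.29289); octagon support 1.70711 vs apothem 1.2 → ∉ W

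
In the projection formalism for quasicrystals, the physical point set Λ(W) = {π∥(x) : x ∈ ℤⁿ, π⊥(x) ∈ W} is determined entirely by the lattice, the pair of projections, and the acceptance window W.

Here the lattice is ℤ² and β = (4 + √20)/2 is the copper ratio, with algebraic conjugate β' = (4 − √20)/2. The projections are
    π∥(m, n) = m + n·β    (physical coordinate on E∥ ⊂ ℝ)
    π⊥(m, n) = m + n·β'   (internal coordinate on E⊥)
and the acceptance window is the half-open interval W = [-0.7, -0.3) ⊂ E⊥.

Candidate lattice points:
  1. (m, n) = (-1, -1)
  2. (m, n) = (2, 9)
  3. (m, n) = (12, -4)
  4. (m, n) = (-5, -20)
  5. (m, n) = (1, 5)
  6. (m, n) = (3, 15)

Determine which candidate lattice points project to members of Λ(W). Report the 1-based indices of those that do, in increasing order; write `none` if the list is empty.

6

β' = (4−√20)/2 ≈ -0.23607.
[1] lift (-1,-1): star map gives -0.76393; window check -0.7 ≤ -0.76393 < -0.3 is false → out
[2] lift (2,9): star map gives -0.12461; window check -0.7 ≤ -0.12461 < -0.3 is false → out
[3] lift (12,-4): star map gives 12.94427; window check -0.7 ≤ 12.94427 < -0.3 is false → out
[4] lift (-5,-20): star map gives -0.27864; window check -0.7 ≤ -0.27864 < -0.3 is false → out
[5] lift (1,5): star map gives -0.18034; window check -0.7 ≤ -0.18034 < -0.3 is false → out
[6] lift (3,15): star map gives -0.54102; window check -0.7 ≤ -0.54102 < -0.3 is true → IN Λ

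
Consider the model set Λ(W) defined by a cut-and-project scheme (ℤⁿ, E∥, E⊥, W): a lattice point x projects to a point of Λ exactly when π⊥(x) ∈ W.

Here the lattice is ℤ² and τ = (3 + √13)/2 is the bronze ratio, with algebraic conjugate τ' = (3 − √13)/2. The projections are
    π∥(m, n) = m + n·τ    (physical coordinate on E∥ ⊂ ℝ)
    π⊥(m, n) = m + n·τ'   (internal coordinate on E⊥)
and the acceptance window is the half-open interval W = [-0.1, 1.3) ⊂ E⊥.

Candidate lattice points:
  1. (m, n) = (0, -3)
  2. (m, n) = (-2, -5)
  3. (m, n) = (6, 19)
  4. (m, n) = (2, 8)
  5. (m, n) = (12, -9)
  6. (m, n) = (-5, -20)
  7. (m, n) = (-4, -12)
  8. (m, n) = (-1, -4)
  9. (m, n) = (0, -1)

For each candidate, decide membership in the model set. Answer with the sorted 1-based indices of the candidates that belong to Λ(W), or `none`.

Compute τ' = (3−√13)/2 = -0.3028, so π⊥(m,n) = m -0.3028·n.
[1] lift (0,-3): star map gives 0.9083; window check -0.1 ≤ 0.9083 < 1.3 is true → IN Λ
[2] lift (-2,-5): star map gives -0.4861; window check -0.1 ≤ -0.4861 < 1.3 is false → out
[3] lift (6,19): star map gives 0.2473; window check -0.1 ≤ 0.2473 < 1.3 is true → IN Λ
[4] lift (2,8): star map gives -0.4222; window check -0.1 ≤ -0.4222 < 1.3 is false → out
[5] lift (12,-9): star map gives 14.7250; window check -0.1 ≤ 14.7250 < 1.3 is false → out
[6] lift (-5,-20): star map gives 1.0555; window check -0.1 ≤ 1.0555 < 1.3 is true → IN Λ
[7] lift (-4,-12): star map gives -0.3667; window check -0.1 ≤ -0.3667 < 1.3 is false → out
[8] lift (-1,-4): star map gives 0.2111; window check -0.1 ≤ 0.2111 < 1.3 is true → IN Λ
[9] lift (0,-1): star map gives 0.3028; window check -0.1 ≤ 0.3028 < 1.3 is true → IN Λ

1, 3, 6, 8, 9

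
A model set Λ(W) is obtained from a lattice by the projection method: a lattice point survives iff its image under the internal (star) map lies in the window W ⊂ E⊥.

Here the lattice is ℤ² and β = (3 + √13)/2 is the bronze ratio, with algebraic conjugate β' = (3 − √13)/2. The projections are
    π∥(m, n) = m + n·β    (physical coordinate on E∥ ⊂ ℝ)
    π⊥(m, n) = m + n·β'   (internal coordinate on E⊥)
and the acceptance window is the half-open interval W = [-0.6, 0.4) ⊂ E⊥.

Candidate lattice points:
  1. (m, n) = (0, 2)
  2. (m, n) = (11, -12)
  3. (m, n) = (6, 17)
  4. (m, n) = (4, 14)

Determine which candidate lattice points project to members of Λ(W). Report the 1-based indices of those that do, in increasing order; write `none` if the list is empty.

β' = (3−√13)/2 ≈ -0.302776.
[1] lift (0,2): star map gives -0.605551; window check -0.6 ≤ -0.605551 < 0.4 is false → out
[2] lift (11,-12): star map gives 14.633308; window check -0.6 ≤ 14.633308 < 0.4 is false → out
[3] lift (6,17): star map gives 0.852814; window check -0.6 ≤ 0.852814 < 0.4 is false → out
[4] lift (4,14): star map gives -0.238859; window check -0.6 ≤ -0.238859 < 0.4 is true → IN Λ

4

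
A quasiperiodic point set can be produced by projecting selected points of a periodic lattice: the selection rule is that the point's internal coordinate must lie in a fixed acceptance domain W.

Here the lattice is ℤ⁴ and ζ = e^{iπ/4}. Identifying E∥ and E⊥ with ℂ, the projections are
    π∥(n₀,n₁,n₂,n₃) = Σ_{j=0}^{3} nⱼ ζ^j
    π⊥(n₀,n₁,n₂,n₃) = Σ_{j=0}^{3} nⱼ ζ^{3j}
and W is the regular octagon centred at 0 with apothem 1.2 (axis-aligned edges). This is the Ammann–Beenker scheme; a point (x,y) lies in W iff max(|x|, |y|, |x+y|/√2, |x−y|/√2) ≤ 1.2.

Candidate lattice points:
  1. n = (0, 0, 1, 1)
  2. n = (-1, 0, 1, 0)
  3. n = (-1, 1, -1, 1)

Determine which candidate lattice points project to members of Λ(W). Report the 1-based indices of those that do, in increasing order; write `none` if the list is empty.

π⊥(n) = n₀ + n₁ζ³ + n₂ζ⁶ + n₃ζ⁹ where ζ = e^{iπ/4}.
#1 (0, 0, 1, 1): internal (0.70711, -0.29289); octagon support 0.70711 vs apothem 1.2 → ∈ W
#2 (-1, 0, 1, 0): internal (-1.00000, -1.00000); octagon support 1.41421 vs apothem 1.2 → ∉ W
#3 (-1, 1, -1, 1): internal (-1.00000, 2.41421); octagon support 2.41421 vs apothem 1.2 → ∉ W

1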